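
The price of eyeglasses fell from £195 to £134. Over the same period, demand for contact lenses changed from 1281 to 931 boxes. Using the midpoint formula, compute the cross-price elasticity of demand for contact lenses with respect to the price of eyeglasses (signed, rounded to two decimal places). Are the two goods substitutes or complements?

%ΔQ_{contact lenses} = (931 − 1281)/avg = -350/1106 = -0.316455…
%ΔP_{eyeglasses} = (134 − 195)/avg = -61/164.5 = -0.370820…
E_cross = (-350/1106) / (-61/164.5) = 0.8533…
E_cross > 0 ⇒ the goods are substitutes.

0.85; substitutes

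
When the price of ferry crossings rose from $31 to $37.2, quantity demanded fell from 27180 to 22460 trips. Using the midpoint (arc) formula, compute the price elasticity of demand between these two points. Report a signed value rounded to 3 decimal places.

%ΔQ = (22460 − 27180) / [(27180 + 22460)/2] = -4720/24820 = -0.190169…
%ΔP = (37.2 − 31) / [(31 + 37.2)/2] = 6.2/34.1 = 0.181818…
Arc Ed = %ΔQ / %ΔP = (-4720/24820) / (6.2/34.1) = -1.04593…

-1.046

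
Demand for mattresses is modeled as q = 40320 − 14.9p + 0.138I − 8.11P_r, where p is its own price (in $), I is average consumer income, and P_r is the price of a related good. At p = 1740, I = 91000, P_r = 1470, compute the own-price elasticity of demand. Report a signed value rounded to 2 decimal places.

-1.72

At the given values, q = 40320 − 14.9(1740) + 0.138(91000) − 8.11(1470) = 15030.3.
∂q/∂p = −14.9.
E = (-14.9) × (1740/15030.3) = -1.7249…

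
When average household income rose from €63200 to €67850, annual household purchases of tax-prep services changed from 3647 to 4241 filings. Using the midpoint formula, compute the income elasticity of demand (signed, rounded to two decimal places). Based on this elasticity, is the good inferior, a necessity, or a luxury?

%ΔQ = (4241 − 3647)/[( 3647 + 4241)/2] = 594/3944 = 0.150608…
%ΔIncome = (67850 − 63200)/[( 63200 + 67850)/2] = 4650/65525 = 0.070965…
E_income = (594/3944) / (4650/65525) = 2.1222…
E_income > 1 ⇒ normal good, luxury.

2.12; luxury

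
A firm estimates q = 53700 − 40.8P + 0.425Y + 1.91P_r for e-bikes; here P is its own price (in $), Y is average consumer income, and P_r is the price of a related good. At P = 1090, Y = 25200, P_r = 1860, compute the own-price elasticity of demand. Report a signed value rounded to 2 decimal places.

-1.89

At the given values, q = 53700 − 40.8(1090) + 0.425(25200) + 1.91(1860) = 23490.6.
∂q/∂P = −40.8.
E = (-40.8) × (1090/23490.6) = -1.8931…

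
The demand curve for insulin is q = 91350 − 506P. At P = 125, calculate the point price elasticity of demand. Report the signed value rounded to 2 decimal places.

dq/dP = −506. At P = 125, q = 91350 − 506(125) = 28100.
Ed = (dq/dP)·(P/q) = −506 × (125/28100) = -2.2508…

-2.25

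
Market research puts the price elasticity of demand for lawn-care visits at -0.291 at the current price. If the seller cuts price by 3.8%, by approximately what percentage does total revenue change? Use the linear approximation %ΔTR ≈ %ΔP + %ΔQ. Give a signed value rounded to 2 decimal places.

-2.69%

%ΔQ ≈ Ed × %ΔP = (-0.291) × (-3.8%) = +1.1058%
%ΔTR ≈ %ΔP + %ΔQ = (-3.8%) + (+1.1058%) = -2.6942%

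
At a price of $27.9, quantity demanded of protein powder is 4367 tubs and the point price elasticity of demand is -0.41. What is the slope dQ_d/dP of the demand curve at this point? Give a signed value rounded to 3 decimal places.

Ed = (dQ_d/dP)·(P/Q_d) ⇒ dQ_d/dP = Ed·Q_d/P = (-0.41)·4367/27.9 = -64.17455…

-64.175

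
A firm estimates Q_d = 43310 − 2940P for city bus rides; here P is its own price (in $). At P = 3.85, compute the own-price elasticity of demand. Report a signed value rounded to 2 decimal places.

At the given values, Q_d = 43310 − 2940(3.85) = 31991.
∂Q_d/∂P = −2940.
E = (-2940) × (3.85/31991) = -0.3538…

-0.35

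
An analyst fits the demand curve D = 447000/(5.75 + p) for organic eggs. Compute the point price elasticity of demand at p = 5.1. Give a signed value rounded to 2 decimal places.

dD/dp = −447000/(5.75 + p)² = -3797.07. At p = 5.1, D = 41198.2.
Ed = (dD/dp)·(p/D) = (-3797.07) × (5.1/41198.2) = -0.4700…

-0.47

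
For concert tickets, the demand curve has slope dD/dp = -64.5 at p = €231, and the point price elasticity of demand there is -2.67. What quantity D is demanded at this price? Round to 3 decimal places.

Ed = (dD/dp)·(p/D) ⇒ D = (dD/dp)·p/Ed = (-64.5)·231/(-2.67) = 5580.33707…

5580.337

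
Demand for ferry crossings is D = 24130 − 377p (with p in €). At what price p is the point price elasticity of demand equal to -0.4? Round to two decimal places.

Ed = −377p/(24130 − 377p). Set this equal to -0.4:
377p = 0.4·(24130 − 377p) ⇒ 377p(1 + 0.4) = 0.4·24130
p = 0.4·24130 / (377·1.4) = 18.2872…

18.29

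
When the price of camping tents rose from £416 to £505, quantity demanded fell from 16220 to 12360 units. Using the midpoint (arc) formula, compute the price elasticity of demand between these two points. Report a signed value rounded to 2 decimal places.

%ΔQ = (12360 − 16220) / [(16220 + 12360)/2] = -3860/14290 = -0.270118…
%ΔP = (505 − 416) / [(416 + 505)/2] = 89/460.5 = 0.193268…
Arc Ed = %ΔQ / %ΔP = (-3860/14290) / (89/460.5) = -1.3976…

-1.40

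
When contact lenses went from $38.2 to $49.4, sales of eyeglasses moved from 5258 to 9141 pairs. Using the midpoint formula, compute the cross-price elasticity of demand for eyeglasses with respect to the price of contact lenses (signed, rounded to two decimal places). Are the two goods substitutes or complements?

%ΔQ_{eyeglasses} = (9141 − 5258)/avg = 3883/7199.5 = 0.539343…
%ΔP_{contact lenses} = (49.4 − 38.2)/avg = 11.2/43.8 = 0.255707…
E_cross = (3883/7199.5) / (11.2/43.8) = 2.1092…
E_cross > 0 ⇒ the goods are substitutes.

2.11; substitutes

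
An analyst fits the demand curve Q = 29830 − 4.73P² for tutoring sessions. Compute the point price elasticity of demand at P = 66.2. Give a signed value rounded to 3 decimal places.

dQ/dP = −2·4.73·P = -626.252. At P = 66.2, Q = 9101.0588.
Ed = (dQ/dP)·(P/Q) = (-626.252) × (66.2/9101.0588) = -4.55528…

-4.555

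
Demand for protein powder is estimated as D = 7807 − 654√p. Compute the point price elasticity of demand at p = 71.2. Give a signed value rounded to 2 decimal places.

-1.21

dD/dp = −654/(2√p) = -38.7532. At p = 71.2, D = 2288.54.
Ed = (dD/dp)·(p/D) = (-38.7532) × (71.2/2288.54) = -1.2056…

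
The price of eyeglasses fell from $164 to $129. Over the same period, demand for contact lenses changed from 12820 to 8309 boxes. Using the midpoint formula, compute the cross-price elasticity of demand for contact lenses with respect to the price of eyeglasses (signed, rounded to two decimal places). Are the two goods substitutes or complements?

%ΔQ_{contact lenses} = (8309 − 12820)/avg = -4511/10564.5 = -0.426996…
%ΔP_{eyeglasses} = (129 − 164)/avg = -35/146.5 = -0.238907…
E_cross = (-4511/10564.5) / (-35/146.5) = 1.7872…
E_cross > 0 ⇒ the goods are substitutes.

1.79; substitutes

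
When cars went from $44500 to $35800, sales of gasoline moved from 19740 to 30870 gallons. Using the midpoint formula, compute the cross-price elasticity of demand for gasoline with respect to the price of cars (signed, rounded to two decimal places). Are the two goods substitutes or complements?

-2.03; complements

%ΔQ_{gasoline} = (30870 − 19740)/avg = 11130/25305 = 0.439834…
%ΔP_{cars} = (35800 − 44500)/avg = -8700/40150 = -0.216687…
E_cross = (11130/25305) / (-8700/40150) = -2.0298…
E_cross < 0 ⇒ the goods are complements.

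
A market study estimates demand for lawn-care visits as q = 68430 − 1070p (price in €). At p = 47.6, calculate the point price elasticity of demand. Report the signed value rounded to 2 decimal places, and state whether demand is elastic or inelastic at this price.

-2.91; elastic

dq/dp = −1070. At p = 47.6, q = 68430 − 1070(47.6) = 17498.
Ed = (dq/dp)·(p/q) = −1070 × (47.6/17498) = -2.9107…
|Ed| = 2.91 > 1, so demand is elastic.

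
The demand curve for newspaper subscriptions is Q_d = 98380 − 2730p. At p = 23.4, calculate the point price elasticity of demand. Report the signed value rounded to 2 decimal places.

-1.85

dQ_d/dp = −2730. At p = 23.4, Q_d = 98380 − 2730(23.4) = 34498.
Ed = (dQ_d/dp)·(p/Q_d) = −2730 × (23.4/34498) = -1.8517…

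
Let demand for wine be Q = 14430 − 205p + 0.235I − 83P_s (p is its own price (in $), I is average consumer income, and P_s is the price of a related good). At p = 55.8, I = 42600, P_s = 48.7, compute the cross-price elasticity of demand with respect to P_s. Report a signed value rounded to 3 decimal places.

At the given values, Q = 14430 − 205(55.8) + 0.235(42600) − 83(48.7) = 8959.9.
∂Q/∂P_s = -83.
E = (-83) × (48.7/8959.9) = -0.45113…

-0.451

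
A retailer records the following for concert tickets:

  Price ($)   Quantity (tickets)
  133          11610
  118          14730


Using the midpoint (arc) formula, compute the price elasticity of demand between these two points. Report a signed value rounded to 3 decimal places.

-1.982

%ΔQ = (14730 − 11610) / [(11610 + 14730)/2] = 3120/13170 = 0.236902…
%ΔP = (118 − 133) / [(133 + 118)/2] = -15/125.5 = -0.119521…
Arc Ed = %ΔQ / %ΔP = (3120/13170) / (-15/125.5) = -1.98208…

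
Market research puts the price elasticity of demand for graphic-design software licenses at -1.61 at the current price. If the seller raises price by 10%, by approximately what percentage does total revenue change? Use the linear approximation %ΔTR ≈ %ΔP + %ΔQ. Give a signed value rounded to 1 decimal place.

-6.1%

%ΔQ ≈ Ed × %ΔP = (-1.61) × (+10%) = -16.1000%
%ΔTR ≈ %ΔP + %ΔQ = (+10%) + (-16.1000%) = -6.1000%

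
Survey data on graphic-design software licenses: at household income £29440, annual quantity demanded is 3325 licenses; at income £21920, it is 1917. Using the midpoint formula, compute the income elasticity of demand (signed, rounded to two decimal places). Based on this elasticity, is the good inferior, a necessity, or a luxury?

%ΔQ = (1917 − 3325)/[( 3325 + 1917)/2] = -1408/2621 = -0.537199…
%ΔIncome = (21920 − 29440)/[( 29440 + 21920)/2] = -7520/25680 = -0.292834…
E_income = (-1408/2621) / (-7520/25680) = 1.8344…
E_income > 1 ⇒ normal good, luxury.

1.83; luxury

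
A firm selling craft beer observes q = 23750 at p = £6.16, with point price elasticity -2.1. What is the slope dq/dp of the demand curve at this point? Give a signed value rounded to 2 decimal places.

Ed = (dq/dp)·(p/q) ⇒ dq/dp = Ed·q/p = (-2.1)·23750/6.16 = -8096.5909…

-8096.59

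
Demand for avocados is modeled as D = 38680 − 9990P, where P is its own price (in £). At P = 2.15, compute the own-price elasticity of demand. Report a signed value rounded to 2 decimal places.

-1.25

At the given values, D = 38680 − 9990(2.15) = 17201.5.
∂D/∂P = −9990.
E = (-9990) × (2.15/17201.5) = -1.2486…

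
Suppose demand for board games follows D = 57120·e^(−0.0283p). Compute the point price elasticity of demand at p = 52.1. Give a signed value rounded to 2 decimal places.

-1.47

dD/dp = −0.0283·D = -370.031. At p = 52.1, D = 13075.3.
Ed = (dD/dp)·(p/D) = (-370.031) × (52.1/13075.3) = -1.4744…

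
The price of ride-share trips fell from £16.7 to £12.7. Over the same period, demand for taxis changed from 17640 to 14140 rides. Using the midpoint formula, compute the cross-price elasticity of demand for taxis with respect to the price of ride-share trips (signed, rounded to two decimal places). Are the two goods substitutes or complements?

%ΔQ_{taxis} = (14140 − 17640)/avg = -3500/15890 = -0.220264…
%ΔP_{ride-share trips} = (12.7 − 16.7)/avg = -4/14.7 = -0.272108…
E_cross = (-3500/15890) / (-4/14.7) = 0.8094…
E_cross > 0 ⇒ the goods are substitutes.

0.81; substitutes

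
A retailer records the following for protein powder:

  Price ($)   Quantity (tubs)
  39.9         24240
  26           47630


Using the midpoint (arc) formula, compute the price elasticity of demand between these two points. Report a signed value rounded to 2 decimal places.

-1.54

%ΔQ = (47630 − 24240) / [(24240 + 47630)/2] = 23390/35935 = 0.650897…
%ΔP = (26 − 39.9) / [(39.9 + 26)/2] = -13.9/32.95 = -0.421851…
Arc Ed = %ΔQ / %ΔP = (23390/35935) / (-13.9/32.95) = -1.5429…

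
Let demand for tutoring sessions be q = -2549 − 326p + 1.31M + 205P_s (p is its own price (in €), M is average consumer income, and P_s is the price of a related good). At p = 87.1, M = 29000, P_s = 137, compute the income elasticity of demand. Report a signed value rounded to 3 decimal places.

At the given values, q = -2549 − 326(87.1) + 1.31(29000) + 205(137) = 35131.4.
∂q/∂M = 1.31.
E = (1.31) × (29000/35131.4) = 1.08136…

1.081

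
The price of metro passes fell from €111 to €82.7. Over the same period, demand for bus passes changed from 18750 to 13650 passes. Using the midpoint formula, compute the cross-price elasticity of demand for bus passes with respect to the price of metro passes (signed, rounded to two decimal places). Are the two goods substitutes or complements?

1.08; substitutes

%ΔQ_{bus passes} = (13650 − 18750)/avg = -5100/16200 = -0.314814…
%ΔP_{metro passes} = (82.7 − 111)/avg = -28.3/96.85 = -0.292204…
E_cross = (-5100/16200) / (-28.3/96.85) = 1.0773…
E_cross > 0 ⇒ the goods are substitutes.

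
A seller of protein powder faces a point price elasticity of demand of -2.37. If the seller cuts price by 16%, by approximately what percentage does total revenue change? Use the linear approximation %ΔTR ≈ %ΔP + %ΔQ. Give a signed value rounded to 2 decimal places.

%ΔQ ≈ Ed × %ΔP = (-2.37) × (-16%) = +37.9200%
%ΔTR ≈ %ΔP + %ΔQ = (-16%) + (+37.9200%) = +21.9200%

+21.92%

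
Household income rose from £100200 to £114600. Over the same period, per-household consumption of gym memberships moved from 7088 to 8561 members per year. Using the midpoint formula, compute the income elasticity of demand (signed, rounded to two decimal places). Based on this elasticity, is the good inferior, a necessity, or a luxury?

%ΔQ = (8561 − 7088)/[( 7088 + 8561)/2] = 1473/7824.5 = 0.188254…
%ΔIncome = (114600 − 100200)/[( 100200 + 114600)/2] = 14400/107400 = 0.134078…
E_income = (1473/7824.5) / (14400/107400) = 1.4040…
E_income > 1 ⇒ normal good, luxury.

1.40; luxury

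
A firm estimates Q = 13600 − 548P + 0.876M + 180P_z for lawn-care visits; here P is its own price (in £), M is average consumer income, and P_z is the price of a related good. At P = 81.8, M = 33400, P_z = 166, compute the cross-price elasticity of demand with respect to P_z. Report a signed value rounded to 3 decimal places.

1.071

At the given values, Q = 13600 − 548(81.8) + 0.876(33400) + 180(166) = 27912.
∂Q/∂P_z = 180.
E = (180) × (166/27912) = 1.07050…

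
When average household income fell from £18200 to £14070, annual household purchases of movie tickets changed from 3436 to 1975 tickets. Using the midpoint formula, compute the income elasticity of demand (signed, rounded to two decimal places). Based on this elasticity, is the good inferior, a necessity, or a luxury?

2.11; luxury

%ΔQ = (1975 − 3436)/[( 3436 + 1975)/2] = -1461/2705.5 = -0.540011…
%ΔIncome = (14070 − 18200)/[( 18200 + 14070)/2] = -4130/16135 = -0.255965…
E_income = (-1461/2705.5) / (-4130/16135) = 2.1097…
E_income > 1 ⇒ normal good, luxury.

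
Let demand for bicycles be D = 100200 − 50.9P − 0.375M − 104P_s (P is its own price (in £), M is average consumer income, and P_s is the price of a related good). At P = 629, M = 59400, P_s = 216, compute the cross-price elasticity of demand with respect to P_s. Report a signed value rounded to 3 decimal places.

At the given values, D = 100200 − 50.9(629) − 0.375(59400) − 104(216) = 23444.9.
∂D/∂P_s = -104.
E = (-104) × (216/23444.9) = -0.95816…

-0.958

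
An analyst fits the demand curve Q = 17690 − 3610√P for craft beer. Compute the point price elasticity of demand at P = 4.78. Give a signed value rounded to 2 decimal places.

-0.40

dQ/dP = −3610/(2√P) = -825.588. At P = 4.78, Q = 9797.38.
Ed = (dQ/dP)·(P/Q) = (-825.588) × (4.78/9797.38) = -0.4027…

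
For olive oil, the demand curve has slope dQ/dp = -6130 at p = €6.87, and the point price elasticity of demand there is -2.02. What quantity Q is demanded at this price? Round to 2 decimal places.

20848.07

Ed = (dQ/dp)·(p/Q) ⇒ Q = (dQ/dp)·p/Ed = (-6130)·6.87/(-2.02) = 20848.0693…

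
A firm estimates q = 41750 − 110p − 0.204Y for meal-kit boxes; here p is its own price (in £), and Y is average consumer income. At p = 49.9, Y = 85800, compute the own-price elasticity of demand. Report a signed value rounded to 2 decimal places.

At the given values, q = 41750 − 110(49.9) − 0.204(85800) = 18757.8.
∂q/∂p = −110.
E = (-110) × (49.9/18757.8) = -0.2926…

-0.29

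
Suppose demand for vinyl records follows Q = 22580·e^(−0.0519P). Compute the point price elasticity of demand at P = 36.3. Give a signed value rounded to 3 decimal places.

dQ/dP = −0.0519·Q = -178.112. At P = 36.3, Q = 3431.83.
Ed = (dQ/dP)·(P/Q) = (-178.112) × (36.3/3431.83) = -1.88397

-1.884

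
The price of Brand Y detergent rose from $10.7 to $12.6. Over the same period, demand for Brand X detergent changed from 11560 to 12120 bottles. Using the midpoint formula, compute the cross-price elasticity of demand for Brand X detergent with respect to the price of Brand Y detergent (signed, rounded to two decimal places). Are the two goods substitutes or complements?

%ΔQ_{Brand X detergent} = (12120 − 11560)/avg = 560/11840 = 0.047297…
%ΔP_{Brand Y detergent} = (12.6 − 10.7)/avg = 1.9/11.65 = 0.163090…
E_cross = (560/11840) / (1.9/11.65) = 0.2900…
E_cross > 0 ⇒ the goods are substitutes.

0.29; substitutes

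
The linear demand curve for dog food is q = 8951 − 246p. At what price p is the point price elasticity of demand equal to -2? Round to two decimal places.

24.26

Ed = −246p/(8951 − 246p). Set this equal to -2:
246p = 2·(8951 − 246p) ⇒ 246p(1 + 2) = 2·8951
p = 2·8951 / (246·3) = 24.2574…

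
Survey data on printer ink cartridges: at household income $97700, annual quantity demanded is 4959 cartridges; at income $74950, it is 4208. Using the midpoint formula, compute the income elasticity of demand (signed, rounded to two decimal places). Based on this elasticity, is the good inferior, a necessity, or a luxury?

0.62; necessity

%ΔQ = (4208 − 4959)/[( 4959 + 4208)/2] = -751/4583.5 = -0.163848…
%ΔIncome = (74950 − 97700)/[( 97700 + 74950)/2] = -22750/86325 = -0.263538…
E_income = (-751/4583.5) / (-22750/86325) = 0.6217…
0 < E_income < 1 ⇒ normal good, necessity.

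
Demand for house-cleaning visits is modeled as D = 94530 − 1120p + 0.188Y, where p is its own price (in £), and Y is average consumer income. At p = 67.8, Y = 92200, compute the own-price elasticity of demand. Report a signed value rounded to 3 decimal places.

At the given values, D = 94530 − 1120(67.8) + 0.188(92200) = 35927.6.
∂D/∂p = −1120.
E = (-1120) × (67.8/35927.6) = -2.11358…

-2.114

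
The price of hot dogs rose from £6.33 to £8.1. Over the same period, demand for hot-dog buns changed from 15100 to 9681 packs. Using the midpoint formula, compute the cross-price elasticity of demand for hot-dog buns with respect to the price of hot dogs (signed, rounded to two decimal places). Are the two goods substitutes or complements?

-1.78; complements

%ΔQ_{hot-dog buns} = (9681 − 15100)/avg = -5419/12390.5 = -0.437351…
%ΔP_{hot dogs} = (8.1 − 6.33)/avg = 1.77/7.215 = 0.245322…
E_cross = (-5419/12390.5) / (1.77/7.215) = -1.7827…
E_cross < 0 ⇒ the goods are complements.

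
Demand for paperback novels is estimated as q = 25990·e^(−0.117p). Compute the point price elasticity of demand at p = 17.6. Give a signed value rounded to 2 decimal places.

dq/dp = −0.117·q = -387.876. At p = 17.6, q = 3315.18.
Ed = (dq/dp)·(p/q) = (-387.876) × (17.6/3315.18) = -2.0592

-2.06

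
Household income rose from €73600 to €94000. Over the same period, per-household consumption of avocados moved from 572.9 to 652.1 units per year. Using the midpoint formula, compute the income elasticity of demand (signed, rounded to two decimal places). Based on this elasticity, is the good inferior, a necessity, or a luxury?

%ΔQ = (652.1 − 572.9)/[( 572.9 + 652.1)/2] = 79.2/612.5 = 0.129306…
%ΔIncome = (94000 − 73600)/[( 73600 + 94000)/2] = 20400/83800 = 0.243436…
E_income = (79.2/612.5) / (20400/83800) = 0.5311…
0 < E_income < 1 ⇒ normal good, necessity.

0.53; necessity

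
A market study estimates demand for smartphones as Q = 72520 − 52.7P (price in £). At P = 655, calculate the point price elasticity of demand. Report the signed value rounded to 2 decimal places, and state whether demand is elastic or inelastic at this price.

-0.91; inelastic

dQ/dP = −52.7. At P = 655, Q = 72520 − 52.7(655) = 38001.5.
Ed = (dQ/dP)·(P/Q) = −52.7 × (655/38001.5) = -0.9083…
|Ed| = 0.91 < 1, so demand is inelastic.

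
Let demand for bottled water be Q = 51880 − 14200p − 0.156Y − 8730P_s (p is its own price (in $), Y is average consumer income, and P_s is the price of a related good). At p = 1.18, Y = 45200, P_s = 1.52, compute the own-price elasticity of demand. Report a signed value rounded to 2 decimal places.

At the given values, Q = 51880 − 14200(1.18) − 0.156(45200) − 8730(1.52) = 14803.2.
∂Q/∂p = −14200.
E = (-14200) × (1.18/14803.2) = -1.1319…

-1.13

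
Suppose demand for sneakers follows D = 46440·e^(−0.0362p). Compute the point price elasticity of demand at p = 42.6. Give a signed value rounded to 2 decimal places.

-1.54

dD/dp = −0.0362·D = -359.639. At p = 42.6, D = 9934.77.
Ed = (dD/dp)·(p/D) = (-359.639) × (42.6/9934.77) = -1.5421…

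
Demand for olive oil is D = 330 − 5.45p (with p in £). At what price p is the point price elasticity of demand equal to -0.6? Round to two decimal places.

22.71

Ed = −5.45p/(330 − 5.45p). Set this equal to -0.6:
5.45p = 0.6·(330 − 5.45p) ⇒ 5.45p(1 + 0.6) = 0.6·330
p = 0.6·330 / (5.45·1.6) = 22.7064…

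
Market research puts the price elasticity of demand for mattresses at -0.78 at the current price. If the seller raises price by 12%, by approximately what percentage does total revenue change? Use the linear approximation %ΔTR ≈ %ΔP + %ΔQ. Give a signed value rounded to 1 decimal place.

%ΔQ ≈ Ed × %ΔP = (-0.78) × (+12%) = -9.3600%
%ΔTR ≈ %ΔP + %ΔQ = (+12%) + (-9.3600%) = +2.6400%

+2.6%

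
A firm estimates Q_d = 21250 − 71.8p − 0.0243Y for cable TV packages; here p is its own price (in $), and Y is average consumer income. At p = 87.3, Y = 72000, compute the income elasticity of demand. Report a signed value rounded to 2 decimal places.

At the given values, Q_d = 21250 − 71.8(87.3) − 0.0243(72000) = 13232.26.
∂Q_d/∂Y = -0.0243.
E = (-0.0243) × (72000/13232.26) = -0.1322…

-0.13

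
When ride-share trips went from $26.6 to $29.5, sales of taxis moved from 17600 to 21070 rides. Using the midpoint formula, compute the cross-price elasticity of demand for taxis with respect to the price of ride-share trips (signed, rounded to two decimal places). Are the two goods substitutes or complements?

1.74; substitutes

%ΔQ_{taxis} = (21070 − 17600)/avg = 3470/19335 = 0.179467…
%ΔP_{ride-share trips} = (29.5 − 26.6)/avg = 2.9/28.05 = 0.103386…
E_cross = (3470/19335) / (2.9/28.05) = 1.7358…
E_cross > 0 ⇒ the goods are substitutes.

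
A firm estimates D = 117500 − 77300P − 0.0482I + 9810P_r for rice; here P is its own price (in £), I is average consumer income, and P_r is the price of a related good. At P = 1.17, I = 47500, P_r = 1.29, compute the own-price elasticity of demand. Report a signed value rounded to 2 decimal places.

At the given values, D = 117500 − 77300(1.17) − 0.0482(47500) + 9810(1.29) = 37424.4.
∂D/∂P = −77300.
E = (-77300) × (1.17/37424.4) = -2.4166…

-2.42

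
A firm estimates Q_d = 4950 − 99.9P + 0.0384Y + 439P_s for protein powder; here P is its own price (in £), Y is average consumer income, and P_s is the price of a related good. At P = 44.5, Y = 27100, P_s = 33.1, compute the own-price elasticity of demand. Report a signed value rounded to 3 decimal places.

At the given values, Q_d = 4950 − 99.9(44.5) + 0.0384(27100) + 439(33.1) = 16075.99.
∂Q_d/∂P = −99.9.
E = (-99.9) × (44.5/16075.99) = -0.27653…

-0.277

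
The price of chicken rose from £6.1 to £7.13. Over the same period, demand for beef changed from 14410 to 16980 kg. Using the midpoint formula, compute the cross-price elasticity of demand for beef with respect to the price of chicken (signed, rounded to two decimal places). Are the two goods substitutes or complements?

%ΔQ_{beef} = (16980 − 14410)/avg = 2570/15695 = 0.163746…
%ΔP_{chicken} = (7.13 − 6.1)/avg = 1.03/6.615 = 0.155706…
E_cross = (2570/15695) / (1.03/6.615) = 1.0516…
E_cross > 0 ⇒ the goods are substitutes.

1.05; substitutes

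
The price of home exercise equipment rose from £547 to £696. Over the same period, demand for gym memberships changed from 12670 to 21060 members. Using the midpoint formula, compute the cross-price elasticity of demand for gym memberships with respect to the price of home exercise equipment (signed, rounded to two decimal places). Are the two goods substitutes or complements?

2.08; substitutes

%ΔQ_{gym memberships} = (21060 − 12670)/avg = 8390/16865 = 0.497479…
%ΔP_{home exercise equipment} = (696 − 547)/avg = 149/621.5 = 0.239742…
E_cross = (8390/16865) / (149/621.5) = 2.0750…
E_cross > 0 ⇒ the goods are substitutes.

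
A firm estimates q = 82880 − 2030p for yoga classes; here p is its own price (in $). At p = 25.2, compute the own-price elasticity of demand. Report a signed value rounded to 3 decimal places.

-1.613

At the given values, q = 82880 − 2030(25.2) = 31724.
∂q/∂p = −2030.
E = (-2030) × (25.2/31724) = -1.61253…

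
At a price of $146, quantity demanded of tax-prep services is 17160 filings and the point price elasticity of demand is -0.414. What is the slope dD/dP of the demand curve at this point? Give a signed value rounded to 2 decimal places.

-48.66

Ed = (dD/dP)·(P/D) ⇒ dD/dP = Ed·D/P = (-0.414)·17160/146 = -48.6591…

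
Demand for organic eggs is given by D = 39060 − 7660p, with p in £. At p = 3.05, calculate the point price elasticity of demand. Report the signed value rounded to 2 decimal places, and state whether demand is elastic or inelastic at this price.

dD/dp = −7660. At p = 3.05, D = 39060 − 7660(3.05) = 15697.
Ed = (dD/dp)·(p/D) = −7660 × (3.05/15697) = -1.4883…
|Ed| = 1.49 > 1, so demand is elastic.

-1.49; elastic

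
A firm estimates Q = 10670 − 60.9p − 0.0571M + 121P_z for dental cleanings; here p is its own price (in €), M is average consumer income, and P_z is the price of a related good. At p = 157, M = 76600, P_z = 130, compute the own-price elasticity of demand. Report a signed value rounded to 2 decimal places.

-0.77

At the given values, Q = 10670 − 60.9(157) − 0.0571(76600) + 121(130) = 12464.84.
∂Q/∂p = −60.9.
E = (-60.9) × (157/12464.84) = -0.7670…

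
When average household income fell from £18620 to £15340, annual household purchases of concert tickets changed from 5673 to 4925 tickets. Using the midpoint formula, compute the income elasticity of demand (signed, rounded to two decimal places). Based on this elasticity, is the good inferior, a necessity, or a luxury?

%ΔQ = (4925 − 5673)/[( 5673 + 4925)/2] = -748/5299 = -0.141158…
%ΔIncome = (15340 − 18620)/[( 18620 + 15340)/2] = -3280/16980 = -0.193168…
E_income = (-748/5299) / (-3280/16980) = 0.7307…
0 < E_income < 1 ⇒ normal good, necessity.

0.73; necessity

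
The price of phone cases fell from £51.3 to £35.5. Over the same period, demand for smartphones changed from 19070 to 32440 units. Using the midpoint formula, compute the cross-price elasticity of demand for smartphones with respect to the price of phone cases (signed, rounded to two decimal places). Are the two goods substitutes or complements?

-1.43; complements

%ΔQ_{smartphones} = (32440 − 19070)/avg = 13370/25755 = 0.519122…
%ΔP_{phone cases} = (35.5 − 51.3)/avg = -15.8/43.4 = -0.364055…
E_cross = (13370/25755) / (-15.8/43.4) = -1.4259…
E_cross < 0 ⇒ the goods are complements.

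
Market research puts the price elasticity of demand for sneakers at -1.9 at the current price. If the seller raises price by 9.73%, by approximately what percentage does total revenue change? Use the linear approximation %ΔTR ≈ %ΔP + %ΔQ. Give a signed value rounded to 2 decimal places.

-8.76%

%ΔQ ≈ Ed × %ΔP = (-1.9) × (+9.73%) = -18.4870%
%ΔTR ≈ %ΔP + %ΔQ = (+9.73%) + (-18.4870%) = -8.7570%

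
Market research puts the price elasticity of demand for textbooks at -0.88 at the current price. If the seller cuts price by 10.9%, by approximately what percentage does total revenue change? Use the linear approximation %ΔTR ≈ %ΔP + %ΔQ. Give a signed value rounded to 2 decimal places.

%ΔQ ≈ Ed × %ΔP = (-0.88) × (-10.9%) = +9.5920%
%ΔTR ≈ %ΔP + %ΔQ = (-10.9%) + (+9.5920%) = -1.3080%

-1.31%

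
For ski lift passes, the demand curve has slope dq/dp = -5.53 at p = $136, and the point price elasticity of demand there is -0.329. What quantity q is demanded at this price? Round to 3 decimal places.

2285.957

Ed = (dq/dp)·(p/q) ⇒ q = (dq/dp)·p/Ed = (-5.53)·136/(-0.329) = 2285.95744…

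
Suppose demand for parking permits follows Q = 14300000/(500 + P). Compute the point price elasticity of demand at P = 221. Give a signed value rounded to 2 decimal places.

dQ/dP = −14300000/(500 + P)² = -27.5084. At P = 221, Q = 19833.6.
Ed = (dQ/dP)·(P/Q) = (-27.5084) × (221/19833.6) = -0.3065…

-0.31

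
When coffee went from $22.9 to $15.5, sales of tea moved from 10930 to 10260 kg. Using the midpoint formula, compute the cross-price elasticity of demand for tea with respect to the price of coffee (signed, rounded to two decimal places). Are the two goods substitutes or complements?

0.16; substitutes

%ΔQ_{tea} = (10260 − 10930)/avg = -670/10595 = -0.063237…
%ΔP_{coffee} = (15.5 − 22.9)/avg = -7.4/19.2 = -0.385416…
E_cross = (-670/10595) / (-7.4/19.2) = 0.1640…
E_cross > 0 ⇒ the goods are substitutes.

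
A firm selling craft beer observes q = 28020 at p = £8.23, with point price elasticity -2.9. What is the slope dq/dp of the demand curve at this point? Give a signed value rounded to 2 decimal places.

-9873.39

Ed = (dq/dp)·(p/q) ⇒ dq/dp = Ed·q/p = (-2.9)·28020/8.23 = -9873.3900…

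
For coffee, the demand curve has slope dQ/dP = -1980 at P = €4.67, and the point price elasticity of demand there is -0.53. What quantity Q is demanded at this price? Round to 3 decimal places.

Ed = (dQ/dP)·(P/Q) ⇒ Q = (dQ/dP)·P/Ed = (-1980)·4.67/(-0.53) = 17446.41509…

17446.415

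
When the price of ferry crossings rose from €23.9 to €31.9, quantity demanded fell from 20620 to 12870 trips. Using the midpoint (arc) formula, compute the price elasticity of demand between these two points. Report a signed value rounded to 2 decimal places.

%ΔQ = (12870 − 20620) / [(20620 + 12870)/2] = -7750/16745 = -0.462824…
%ΔP = (31.9 − 23.9) / [(23.9 + 31.9)/2] = 8/27.9 = 0.286738…
Arc Ed = %ΔQ / %ΔP = (-7750/16745) / (8/27.9) = -1.6141…

-1.61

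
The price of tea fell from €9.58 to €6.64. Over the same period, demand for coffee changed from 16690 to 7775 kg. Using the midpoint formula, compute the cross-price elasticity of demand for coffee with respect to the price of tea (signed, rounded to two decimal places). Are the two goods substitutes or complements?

2.01; substitutes

%ΔQ_{coffee} = (7775 − 16690)/avg = -8915/12232.5 = -0.728796…
%ΔP_{tea} = (6.64 − 9.58)/avg = -2.94/8.11 = -0.362515…
E_cross = (-8915/12232.5) / (-2.94/8.11) = 2.0103…
E_cross > 0 ⇒ the goods are substitutes.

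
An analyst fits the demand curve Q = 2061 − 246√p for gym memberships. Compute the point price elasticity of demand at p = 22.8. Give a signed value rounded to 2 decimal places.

dQ/dp = −246/(2√p) = -25.7595. At p = 22.8, Q = 886.366.
Ed = (dQ/dp)·(p/Q) = (-25.7595) × (22.8/886.366) = -0.6626…

-0.66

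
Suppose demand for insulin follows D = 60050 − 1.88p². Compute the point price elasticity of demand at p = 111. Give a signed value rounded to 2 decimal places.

-1.26

dD/dp = −2·1.88·p = -417.36. At p = 111, D = 36886.52.
Ed = (dD/dp)·(p/D) = (-417.36) × (111/36886.52) = -1.2559…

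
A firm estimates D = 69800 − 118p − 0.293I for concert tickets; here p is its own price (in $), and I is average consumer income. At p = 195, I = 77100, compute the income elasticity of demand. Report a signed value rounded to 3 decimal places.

-0.933

At the given values, D = 69800 − 118(195) − 0.293(77100) = 24199.7.
∂D/∂I = -0.293.
E = (-0.293) × (77100/24199.7) = -0.93349…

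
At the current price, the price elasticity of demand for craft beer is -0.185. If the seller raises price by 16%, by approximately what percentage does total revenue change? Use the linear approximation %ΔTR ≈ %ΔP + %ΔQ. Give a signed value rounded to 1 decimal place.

+13.0%

%ΔQ ≈ Ed × %ΔP = (-0.185) × (+16%) = -2.9600%
%ΔTR ≈ %ΔP + %ΔQ = (+16%) + (-2.9600%) = +13.0400%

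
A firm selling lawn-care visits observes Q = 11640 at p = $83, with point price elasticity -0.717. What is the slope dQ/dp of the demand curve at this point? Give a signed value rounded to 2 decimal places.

-100.55

Ed = (dQ/dp)·(p/Q) ⇒ dQ/dp = Ed·Q/p = (-0.717)·11640/83 = -100.5527…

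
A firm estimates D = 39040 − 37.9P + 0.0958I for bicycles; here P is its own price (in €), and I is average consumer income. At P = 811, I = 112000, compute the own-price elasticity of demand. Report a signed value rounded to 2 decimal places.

At the given values, D = 39040 − 37.9(811) + 0.0958(112000) = 19032.7.
∂D/∂P = −37.9.
E = (-37.9) × (811/19032.7) = -1.6149…

-1.61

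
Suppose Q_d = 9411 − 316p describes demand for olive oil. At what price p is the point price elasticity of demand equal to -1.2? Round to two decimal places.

Ed = −316p/(9411 − 316p). Set this equal to -1.2:
316p = 1.2·(9411 − 316p) ⇒ 316p(1 + 1.2) = 1.2·9411
p = 1.2·9411 / (316·2.2) = 16.2445…

16.24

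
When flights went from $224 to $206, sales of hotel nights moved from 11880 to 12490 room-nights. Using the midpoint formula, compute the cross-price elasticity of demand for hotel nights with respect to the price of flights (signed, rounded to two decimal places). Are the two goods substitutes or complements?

%ΔQ_{hotel nights} = (12490 − 11880)/avg = 610/12185 = 0.050061…
%ΔP_{flights} = (206 − 224)/avg = -18/215 = -0.083720…
E_cross = (610/12185) / (-18/215) = -0.5979…
E_cross < 0 ⇒ the goods are complements.

-0.60; complements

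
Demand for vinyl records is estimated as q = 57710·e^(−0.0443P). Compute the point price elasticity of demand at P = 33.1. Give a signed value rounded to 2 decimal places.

-1.47

dq/dP = −0.0443·q = -589.978. At P = 33.1, q = 13317.8.
Ed = (dq/dP)·(P/q) = (-589.978) × (33.1/13317.8) = -1.4663…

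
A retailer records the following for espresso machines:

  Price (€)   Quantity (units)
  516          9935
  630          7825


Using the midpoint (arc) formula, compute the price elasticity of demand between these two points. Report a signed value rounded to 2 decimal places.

%ΔQ = (7825 − 9935) / [(9935 + 7825)/2] = -2110/8880 = -0.237612…
%ΔP = (630 − 516) / [(516 + 630)/2] = 114/573 = 0.198952…
Arc Ed = %ΔQ / %ΔP = (-2110/8880) / (114/573) = -1.1943…

-1.19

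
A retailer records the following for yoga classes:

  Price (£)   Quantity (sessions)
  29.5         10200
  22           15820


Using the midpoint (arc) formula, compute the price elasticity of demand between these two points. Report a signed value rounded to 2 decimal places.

%ΔQ = (15820 − 10200) / [(10200 + 15820)/2] = 5620/13010 = 0.431975…
%ΔP = (22 − 29.5) / [(29.5 + 22)/2] = -7.5/25.75 = -0.291262…
Arc Ed = %ΔQ / %ΔP = (5620/13010) / (-7.5/25.75) = -1.4831…

-1.48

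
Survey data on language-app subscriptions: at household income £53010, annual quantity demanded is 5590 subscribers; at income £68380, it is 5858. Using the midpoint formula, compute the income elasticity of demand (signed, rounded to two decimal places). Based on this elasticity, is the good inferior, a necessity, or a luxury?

0.18; necessity

%ΔQ = (5858 − 5590)/[( 5590 + 5858)/2] = 268/5724 = 0.046820…
%ΔIncome = (68380 − 53010)/[( 53010 + 68380)/2] = 15370/60695 = 0.253233…
E_income = (268/5724) / (15370/60695) = 0.1848…
0 < E_income < 1 ⇒ normal good, necessity.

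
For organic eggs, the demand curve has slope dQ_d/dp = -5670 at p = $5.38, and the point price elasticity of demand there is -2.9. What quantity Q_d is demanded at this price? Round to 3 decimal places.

10518.828

Ed = (dQ_d/dp)·(p/Q_d) ⇒ Q_d = (dQ_d/dp)·p/Ed = (-5670)·5.38/(-2.9) = 10518.82758…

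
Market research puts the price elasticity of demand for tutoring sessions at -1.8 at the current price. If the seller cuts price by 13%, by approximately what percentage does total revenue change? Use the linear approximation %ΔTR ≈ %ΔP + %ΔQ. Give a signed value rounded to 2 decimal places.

+10.40%

%ΔQ ≈ Ed × %ΔP = (-1.8) × (-13%) = +23.4000%
%ΔTR ≈ %ΔP + %ΔQ = (-13%) + (+23.4000%) = +10.4000%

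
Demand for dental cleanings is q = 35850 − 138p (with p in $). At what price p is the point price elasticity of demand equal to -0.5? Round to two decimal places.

Ed = −138p/(35850 − 138p). Set this equal to -0.5:
138p = 0.5·(35850 − 138p) ⇒ 138p(1 + 0.5) = 0.5·35850
p = 0.5·35850 / (138·1.5) = 86.5942…

86.59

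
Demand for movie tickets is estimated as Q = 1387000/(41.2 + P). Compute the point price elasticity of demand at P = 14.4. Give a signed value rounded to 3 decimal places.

dQ/dP = −1387000/(41.2 + P)² = -448.67. At P = 14.4, Q = 24946.
Ed = (dQ/dP)·(P/Q) = (-448.67) × (14.4/24946) = -0.25899…

-0.259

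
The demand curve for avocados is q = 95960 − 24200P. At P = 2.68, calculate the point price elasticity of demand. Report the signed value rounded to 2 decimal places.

-2.09

dq/dP = −24200. At P = 2.68, q = 95960 − 24200(2.68) = 31104.
Ed = (dq/dP)·(P/q) = −24200 × (2.68/31104) = -2.0851…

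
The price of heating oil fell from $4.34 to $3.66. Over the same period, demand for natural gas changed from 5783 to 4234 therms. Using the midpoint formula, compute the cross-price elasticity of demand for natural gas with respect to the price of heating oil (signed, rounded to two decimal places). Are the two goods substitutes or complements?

1.82; substitutes

%ΔQ_{natural gas} = (4234 − 5783)/avg = -1549/5008.5 = -0.309274…
%ΔP_{heating oil} = (3.66 − 4.34)/avg = -0.68/4 = -0.17
E_cross = (-1549/5008.5) / (-0.68/4) = 1.8192…
E_cross > 0 ⇒ the goods are substitutes.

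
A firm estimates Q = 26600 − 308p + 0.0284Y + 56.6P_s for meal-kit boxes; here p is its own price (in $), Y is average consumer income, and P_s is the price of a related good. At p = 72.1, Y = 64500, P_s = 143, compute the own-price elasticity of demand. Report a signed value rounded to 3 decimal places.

At the given values, Q = 26600 − 308(72.1) + 0.0284(64500) + 56.6(143) = 14318.8.
∂Q/∂p = −308.
E = (-308) × (72.1/14318.8) = -1.55088…

-1.551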